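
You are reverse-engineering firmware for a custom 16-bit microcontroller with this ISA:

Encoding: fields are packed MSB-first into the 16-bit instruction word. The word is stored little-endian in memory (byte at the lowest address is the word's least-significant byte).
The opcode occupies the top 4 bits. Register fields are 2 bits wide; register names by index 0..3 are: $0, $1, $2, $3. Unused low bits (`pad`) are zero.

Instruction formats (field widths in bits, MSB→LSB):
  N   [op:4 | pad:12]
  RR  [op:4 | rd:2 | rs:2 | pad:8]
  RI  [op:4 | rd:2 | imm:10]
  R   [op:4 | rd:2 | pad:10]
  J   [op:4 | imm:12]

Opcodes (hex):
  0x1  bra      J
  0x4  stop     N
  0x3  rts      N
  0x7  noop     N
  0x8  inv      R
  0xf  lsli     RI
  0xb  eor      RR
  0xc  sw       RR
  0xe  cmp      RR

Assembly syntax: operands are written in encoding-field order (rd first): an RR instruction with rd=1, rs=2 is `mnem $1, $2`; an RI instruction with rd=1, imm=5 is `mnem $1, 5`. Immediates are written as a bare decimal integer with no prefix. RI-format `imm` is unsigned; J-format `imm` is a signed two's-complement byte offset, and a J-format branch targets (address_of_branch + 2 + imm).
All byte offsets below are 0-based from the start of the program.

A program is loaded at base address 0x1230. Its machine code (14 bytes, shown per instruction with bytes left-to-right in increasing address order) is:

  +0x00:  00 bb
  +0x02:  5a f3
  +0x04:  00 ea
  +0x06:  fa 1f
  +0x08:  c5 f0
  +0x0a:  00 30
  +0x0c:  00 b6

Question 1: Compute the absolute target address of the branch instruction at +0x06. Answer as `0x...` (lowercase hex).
0x1232

[06] fa 1f → 0x1ffa
  op=0x1ffa>>12=0x1 ⇒ bra (J)
  imm@[11:0]=0xffa (s12→-6) ⇒ -6
  target = base 0x1230 + off 0x06 + 2 + imm -6 = 0x1232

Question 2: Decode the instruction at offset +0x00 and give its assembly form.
+0x00: 00 bb ⇒ word 0xbb00 (little)
  top 4b → 0xb → eor [RR]
  [11:10] rd=2 = $2
  [9:8] rs=3 = $3

eor $2, $3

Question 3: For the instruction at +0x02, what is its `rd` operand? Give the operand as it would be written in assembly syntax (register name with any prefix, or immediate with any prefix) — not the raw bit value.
off 0x02: read 5a f3 as little → 0xf35a
  op=0xf35a>>12=0xf ⇒ lsli (RI)
  rd: (w>>10)&0x3=0x0 → $0
  imm: (w>>0)&0x3ff=0x35a → 858

$0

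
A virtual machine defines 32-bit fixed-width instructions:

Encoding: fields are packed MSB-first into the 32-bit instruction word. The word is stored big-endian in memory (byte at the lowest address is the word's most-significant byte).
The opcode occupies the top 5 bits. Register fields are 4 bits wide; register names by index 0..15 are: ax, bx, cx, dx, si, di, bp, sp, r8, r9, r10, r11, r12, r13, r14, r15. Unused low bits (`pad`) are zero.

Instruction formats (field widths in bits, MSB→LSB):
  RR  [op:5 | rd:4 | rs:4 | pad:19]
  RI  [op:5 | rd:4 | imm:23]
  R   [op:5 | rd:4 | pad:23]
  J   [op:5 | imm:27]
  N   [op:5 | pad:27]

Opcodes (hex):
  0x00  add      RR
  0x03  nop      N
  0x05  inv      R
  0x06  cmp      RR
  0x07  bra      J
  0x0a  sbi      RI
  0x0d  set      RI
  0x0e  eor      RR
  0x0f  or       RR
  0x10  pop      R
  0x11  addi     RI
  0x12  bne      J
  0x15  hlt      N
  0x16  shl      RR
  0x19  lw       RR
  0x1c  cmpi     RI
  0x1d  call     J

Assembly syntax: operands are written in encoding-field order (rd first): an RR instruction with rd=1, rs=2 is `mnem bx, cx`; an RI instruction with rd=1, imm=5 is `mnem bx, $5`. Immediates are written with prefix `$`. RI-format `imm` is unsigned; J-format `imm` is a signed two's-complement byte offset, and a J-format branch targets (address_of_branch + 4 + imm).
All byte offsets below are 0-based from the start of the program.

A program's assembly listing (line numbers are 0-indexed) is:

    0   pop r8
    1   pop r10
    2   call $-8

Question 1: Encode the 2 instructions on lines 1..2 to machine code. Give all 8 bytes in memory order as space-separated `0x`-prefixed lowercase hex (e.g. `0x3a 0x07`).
1. pop fields op=0x10:5|rd=10:4|pad=0:23 → word 85000000h → 85 00 00 00
2. call fields op=0x1d:5|imm=-8:27 → word effffff8h → ef ff ff f8

0x85 0x00 0x00 0x00 0xef 0xff 0xff 0xf8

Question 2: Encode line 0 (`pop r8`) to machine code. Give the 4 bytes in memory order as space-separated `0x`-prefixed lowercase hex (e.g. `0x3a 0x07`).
0x84 0x00 0x00 0x00

L0: pop op=0x10:5|rd=8:4|pad=0:23 ⇒ 0x84000000 ⇒ big 84 00 00 00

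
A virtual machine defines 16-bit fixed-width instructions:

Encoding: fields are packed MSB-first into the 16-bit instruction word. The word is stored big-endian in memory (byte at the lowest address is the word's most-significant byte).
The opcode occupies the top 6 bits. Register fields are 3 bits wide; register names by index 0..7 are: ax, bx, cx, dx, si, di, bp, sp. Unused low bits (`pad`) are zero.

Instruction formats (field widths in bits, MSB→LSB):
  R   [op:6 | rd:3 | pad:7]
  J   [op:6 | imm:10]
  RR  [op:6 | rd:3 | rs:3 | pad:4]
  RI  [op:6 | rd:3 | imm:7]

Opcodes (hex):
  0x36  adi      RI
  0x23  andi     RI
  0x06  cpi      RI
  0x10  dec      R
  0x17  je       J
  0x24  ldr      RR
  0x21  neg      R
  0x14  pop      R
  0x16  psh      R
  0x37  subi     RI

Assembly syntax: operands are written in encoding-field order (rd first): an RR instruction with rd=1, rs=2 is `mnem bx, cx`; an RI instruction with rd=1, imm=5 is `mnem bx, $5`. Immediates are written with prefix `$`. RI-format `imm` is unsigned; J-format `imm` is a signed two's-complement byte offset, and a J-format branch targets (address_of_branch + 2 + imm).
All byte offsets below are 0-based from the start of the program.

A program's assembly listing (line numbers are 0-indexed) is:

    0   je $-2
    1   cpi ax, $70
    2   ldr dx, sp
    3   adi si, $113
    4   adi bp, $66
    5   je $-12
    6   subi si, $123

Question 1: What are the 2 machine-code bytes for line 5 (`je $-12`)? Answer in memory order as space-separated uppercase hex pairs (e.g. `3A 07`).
line 5 (je): pack op=0x17:6|imm=-12:10 = 0x5ff4; big→ 5f f4

5F F4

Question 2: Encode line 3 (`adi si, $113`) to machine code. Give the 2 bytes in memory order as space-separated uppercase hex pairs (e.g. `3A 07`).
3. adi fields op=0x36:6|rd=4:3|imm=113:7 → word da71h → da 71

DA 71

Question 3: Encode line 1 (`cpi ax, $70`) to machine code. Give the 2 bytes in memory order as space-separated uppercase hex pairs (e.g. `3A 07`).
18 46

L1: cpi op=0x6:6|rd=0:3|imm=70:7 ⇒ 0x1846 ⇒ big 18 46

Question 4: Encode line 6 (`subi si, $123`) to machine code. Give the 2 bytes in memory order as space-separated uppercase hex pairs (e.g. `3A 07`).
DE 7B

line 6 (subi): pack op=0x37:6|rd=4:3|imm=123:7 = 0xde7b; big→ de 7b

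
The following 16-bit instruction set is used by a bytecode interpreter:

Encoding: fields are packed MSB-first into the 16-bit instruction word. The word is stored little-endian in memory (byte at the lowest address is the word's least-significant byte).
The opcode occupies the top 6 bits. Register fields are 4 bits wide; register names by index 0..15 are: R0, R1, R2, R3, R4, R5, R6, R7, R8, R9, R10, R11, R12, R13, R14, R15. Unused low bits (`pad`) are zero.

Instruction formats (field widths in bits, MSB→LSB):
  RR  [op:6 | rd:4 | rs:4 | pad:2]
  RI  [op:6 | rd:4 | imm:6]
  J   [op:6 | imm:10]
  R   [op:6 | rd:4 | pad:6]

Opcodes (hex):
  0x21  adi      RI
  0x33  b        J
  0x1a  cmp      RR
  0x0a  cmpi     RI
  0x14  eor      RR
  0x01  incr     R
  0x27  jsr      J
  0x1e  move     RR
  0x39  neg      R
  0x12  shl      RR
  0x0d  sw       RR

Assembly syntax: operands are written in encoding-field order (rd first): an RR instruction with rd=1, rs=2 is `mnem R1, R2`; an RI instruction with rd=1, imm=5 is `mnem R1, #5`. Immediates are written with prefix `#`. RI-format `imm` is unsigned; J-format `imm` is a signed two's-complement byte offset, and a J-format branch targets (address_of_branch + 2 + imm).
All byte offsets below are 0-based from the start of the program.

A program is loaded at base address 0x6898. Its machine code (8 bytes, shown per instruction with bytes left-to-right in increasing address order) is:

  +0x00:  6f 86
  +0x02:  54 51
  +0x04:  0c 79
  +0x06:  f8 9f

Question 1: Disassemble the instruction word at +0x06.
off 0x06: read f8 9f as little → 0x9ff8
  op=0x9ff8>>10=0x27 ⇒ jsr (J)
  imm@[9:0]=0x3f8 (s10→-8) ⇒ #-8

jsr #-8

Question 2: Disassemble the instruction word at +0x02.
off 0x02: read 54 51 as little → 0x5154
  top 6b → 0x14 → eor [RR]
  rd@[9:6]=0x5 ⇒ R5
  rs@[5:2]=0x5 ⇒ R5

eor R5, R5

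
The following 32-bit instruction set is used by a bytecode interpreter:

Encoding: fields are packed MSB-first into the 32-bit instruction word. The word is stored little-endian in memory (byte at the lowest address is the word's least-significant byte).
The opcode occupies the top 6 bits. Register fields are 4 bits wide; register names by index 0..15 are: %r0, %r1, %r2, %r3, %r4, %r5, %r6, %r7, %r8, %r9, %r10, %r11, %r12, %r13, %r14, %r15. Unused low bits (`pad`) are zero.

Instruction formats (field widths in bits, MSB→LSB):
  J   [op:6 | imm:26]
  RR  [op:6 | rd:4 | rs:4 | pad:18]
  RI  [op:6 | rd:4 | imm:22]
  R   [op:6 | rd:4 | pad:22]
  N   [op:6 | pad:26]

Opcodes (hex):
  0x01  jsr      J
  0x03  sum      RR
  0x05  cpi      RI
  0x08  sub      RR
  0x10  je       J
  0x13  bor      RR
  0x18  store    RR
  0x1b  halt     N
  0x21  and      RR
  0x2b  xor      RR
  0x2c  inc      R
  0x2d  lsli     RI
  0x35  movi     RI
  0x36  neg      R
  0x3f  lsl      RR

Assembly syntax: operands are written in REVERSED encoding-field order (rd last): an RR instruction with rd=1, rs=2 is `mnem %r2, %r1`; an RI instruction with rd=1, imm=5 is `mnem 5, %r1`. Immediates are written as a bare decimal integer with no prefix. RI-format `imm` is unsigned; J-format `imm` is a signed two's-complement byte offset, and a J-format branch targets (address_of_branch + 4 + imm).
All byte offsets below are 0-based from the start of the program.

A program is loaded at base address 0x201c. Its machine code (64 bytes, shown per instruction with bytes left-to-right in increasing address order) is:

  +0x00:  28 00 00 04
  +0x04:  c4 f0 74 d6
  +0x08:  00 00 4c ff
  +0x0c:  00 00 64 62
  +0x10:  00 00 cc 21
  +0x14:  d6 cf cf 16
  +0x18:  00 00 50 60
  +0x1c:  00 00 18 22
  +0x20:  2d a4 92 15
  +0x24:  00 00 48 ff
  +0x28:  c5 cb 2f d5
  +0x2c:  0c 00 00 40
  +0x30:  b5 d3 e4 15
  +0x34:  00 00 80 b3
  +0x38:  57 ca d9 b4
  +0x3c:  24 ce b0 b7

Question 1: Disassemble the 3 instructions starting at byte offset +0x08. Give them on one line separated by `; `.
lsl %r3, %r13; store %r9, %r9; sub %r3, %r7

[08] 00 00 4c ff → 0xff4c0000
  top 6b → 0x3f → lsl [RR]
  rd@[25:22]=0xd ⇒ %r13
  rs@[21:18]=0x3 ⇒ %r3
[0c] 00 00 64 62 → 0x62640000
  top 6b → 0x18 → store [RR]
  rd@[25:22]=0x9 ⇒ %r9
  rs@[21:18]=0x9 ⇒ %r9
[10] 00 00 cc 21 → 0x21cc0000
  top 6b → 0x8 → sub [RR]
  rd@[25:22]=0x7 ⇒ %r7
  rs@[21:18]=0x3 ⇒ %r3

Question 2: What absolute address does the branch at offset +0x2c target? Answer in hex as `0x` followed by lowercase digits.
0x2058

off 0x2c: read 0c 00 00 40 as little → 0x4000000c
  opcode bits[31:26]=0x10: je/J
  imm@[25:0]=0xc ⇒ 12
  target = base 0x201c + off 0x2c + 4 + imm 12 = 0x2058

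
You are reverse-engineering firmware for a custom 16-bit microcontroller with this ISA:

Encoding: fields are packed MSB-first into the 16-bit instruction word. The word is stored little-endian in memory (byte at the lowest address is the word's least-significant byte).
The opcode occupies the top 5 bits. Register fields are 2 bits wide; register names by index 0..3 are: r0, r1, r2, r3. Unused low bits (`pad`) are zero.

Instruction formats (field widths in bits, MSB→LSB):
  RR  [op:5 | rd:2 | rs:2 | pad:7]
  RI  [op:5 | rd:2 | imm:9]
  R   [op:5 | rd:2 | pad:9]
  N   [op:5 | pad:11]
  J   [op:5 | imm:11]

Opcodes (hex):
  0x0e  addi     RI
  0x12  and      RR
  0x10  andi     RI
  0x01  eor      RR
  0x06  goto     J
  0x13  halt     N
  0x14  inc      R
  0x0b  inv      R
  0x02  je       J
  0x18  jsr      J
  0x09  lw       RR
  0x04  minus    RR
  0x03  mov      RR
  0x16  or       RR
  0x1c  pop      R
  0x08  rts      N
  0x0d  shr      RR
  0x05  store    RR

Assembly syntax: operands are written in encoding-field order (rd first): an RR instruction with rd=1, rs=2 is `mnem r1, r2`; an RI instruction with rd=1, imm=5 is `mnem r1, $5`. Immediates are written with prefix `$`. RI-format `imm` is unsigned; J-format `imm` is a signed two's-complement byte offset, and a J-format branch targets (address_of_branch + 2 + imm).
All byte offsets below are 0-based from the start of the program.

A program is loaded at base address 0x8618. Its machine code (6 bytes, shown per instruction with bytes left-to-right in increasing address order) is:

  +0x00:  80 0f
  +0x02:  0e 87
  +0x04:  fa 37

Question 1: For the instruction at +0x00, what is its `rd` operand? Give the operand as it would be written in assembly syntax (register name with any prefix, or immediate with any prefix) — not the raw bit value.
off 0x00: read 80 0f as little → 0x0f80
  top 5b → 0x1 → eor [RR]
  rd@[10:9]=0x3 ⇒ r3
  rs@[8:7]=0x3 ⇒ r3

r3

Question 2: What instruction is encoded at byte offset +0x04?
+0x04: fa 37 ⇒ word 0x37fa (little)
  opcode bits[15:11]=0x6: goto/J
  imm: (w>>0)&0x7ff=0x7fa (s11→-6) → $-6

goto $-6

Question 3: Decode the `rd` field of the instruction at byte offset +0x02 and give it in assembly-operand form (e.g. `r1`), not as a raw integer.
[02] 0e 87 → 0x870e
  opcode bits[15:11]=0x10: andi/RI
  rd@[10:9]=0x3 ⇒ r3
  imm@[8:0]=0x10e ⇒ $270

r3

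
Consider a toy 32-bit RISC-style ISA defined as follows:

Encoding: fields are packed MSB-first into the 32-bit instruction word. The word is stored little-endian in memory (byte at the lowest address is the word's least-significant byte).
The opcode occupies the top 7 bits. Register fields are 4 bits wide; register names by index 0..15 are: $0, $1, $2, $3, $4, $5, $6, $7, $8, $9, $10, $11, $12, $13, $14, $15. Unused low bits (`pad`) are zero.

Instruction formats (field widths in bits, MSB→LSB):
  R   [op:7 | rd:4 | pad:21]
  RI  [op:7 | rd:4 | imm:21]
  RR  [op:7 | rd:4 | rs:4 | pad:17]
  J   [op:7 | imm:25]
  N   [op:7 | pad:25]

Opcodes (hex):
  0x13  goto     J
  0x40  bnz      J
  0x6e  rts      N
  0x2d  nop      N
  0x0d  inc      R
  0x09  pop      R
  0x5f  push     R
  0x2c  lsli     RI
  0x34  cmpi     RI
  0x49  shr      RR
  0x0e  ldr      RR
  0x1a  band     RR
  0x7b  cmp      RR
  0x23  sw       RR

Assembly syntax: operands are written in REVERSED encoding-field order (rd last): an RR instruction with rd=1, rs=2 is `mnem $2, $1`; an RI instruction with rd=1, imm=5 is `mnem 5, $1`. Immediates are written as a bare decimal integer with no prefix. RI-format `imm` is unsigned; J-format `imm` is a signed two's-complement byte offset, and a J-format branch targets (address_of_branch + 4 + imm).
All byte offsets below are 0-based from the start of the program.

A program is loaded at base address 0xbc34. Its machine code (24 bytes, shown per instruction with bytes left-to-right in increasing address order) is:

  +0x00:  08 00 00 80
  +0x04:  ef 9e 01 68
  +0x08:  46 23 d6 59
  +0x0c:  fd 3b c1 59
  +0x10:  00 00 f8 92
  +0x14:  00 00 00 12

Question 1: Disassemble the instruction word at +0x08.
lsli 1450822, $14

+0x08: 46 23 d6 59 ⇒ word 0x59d62346 (little)
  op=0x59d62346>>25=0x2c ⇒ lsli (RI)
  rd: (w>>21)&0xf=0xe → $14
  imm: (w>>0)&0x1fffff=0x162346 → 1450822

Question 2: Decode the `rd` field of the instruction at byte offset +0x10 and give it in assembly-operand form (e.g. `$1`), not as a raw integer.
$7

@+10  little-endian(00 00 f8 92) = 0x92f80000
  top 7b → 0x49 → shr [RR]
  [24:21] rd=7 = $7
  [20:17] rs=12 = $12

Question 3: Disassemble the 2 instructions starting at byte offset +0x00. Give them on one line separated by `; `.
[00] 08 00 00 80 → 0x80000008
  op=0x80000008>>25=0x40 ⇒ bnz (J)
  imm@[24:0]=0x8 ⇒ 8
[04] ef 9e 01 68 → 0x68019eef
  op=0x68019eef>>25=0x34 ⇒ cmpi (RI)
  rd@[24:21]=0x0 ⇒ $0
  imm@[20:0]=0x19eef ⇒ 106223

bnz 8; cmpi 106223, $0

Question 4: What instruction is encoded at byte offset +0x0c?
lsli 80893, $14

+0x0c: fd 3b c1 59 ⇒ word 0x59c13bfd (little)
  opcode bits[31:25]=0x2c: lsli/RI
  [24:21] rd=14 = $14
  [20:0] imm=80893 = 80893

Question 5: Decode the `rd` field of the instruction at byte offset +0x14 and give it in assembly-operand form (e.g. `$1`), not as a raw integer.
+0x14: 00 00 00 12 ⇒ word 0x12000000 (little)
  op=0x12000000>>25=0x9 ⇒ pop (R)
  rd: (w>>21)&0xf=0x0 → $0

$0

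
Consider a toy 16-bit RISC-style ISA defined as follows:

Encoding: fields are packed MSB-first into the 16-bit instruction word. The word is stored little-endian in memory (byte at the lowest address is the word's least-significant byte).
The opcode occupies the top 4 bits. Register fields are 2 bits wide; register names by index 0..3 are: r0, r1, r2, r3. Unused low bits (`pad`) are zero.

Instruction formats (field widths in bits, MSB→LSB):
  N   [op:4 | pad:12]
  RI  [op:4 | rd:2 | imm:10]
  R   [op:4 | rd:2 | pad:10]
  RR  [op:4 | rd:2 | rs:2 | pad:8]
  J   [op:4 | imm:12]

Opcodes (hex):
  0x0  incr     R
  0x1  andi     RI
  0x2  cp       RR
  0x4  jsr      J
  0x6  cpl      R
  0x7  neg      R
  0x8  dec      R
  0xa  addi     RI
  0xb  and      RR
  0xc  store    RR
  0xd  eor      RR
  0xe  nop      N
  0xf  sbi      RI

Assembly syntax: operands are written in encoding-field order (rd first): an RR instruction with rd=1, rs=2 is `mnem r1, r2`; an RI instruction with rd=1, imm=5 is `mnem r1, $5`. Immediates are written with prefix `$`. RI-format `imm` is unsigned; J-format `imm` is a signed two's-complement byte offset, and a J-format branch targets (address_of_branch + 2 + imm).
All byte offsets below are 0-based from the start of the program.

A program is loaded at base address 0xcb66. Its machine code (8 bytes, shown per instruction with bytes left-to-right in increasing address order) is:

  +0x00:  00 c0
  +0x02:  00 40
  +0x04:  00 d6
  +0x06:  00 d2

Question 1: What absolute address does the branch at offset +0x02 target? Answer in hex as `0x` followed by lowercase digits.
0xcb6a

off 0x02: read 00 40 as little → 0x4000
  opcode bits[15:12]=0x4: jsr/J
  [11:0] imm=0 = $0
  target = base 0xcb66 + off 0x02 + 2 + imm 0 = 0xcb6a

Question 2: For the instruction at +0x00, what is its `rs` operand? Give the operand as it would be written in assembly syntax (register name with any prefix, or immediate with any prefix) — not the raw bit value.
r0

@+00  little-endian(00 c0) = 0xc000
  opcode bits[15:12]=0xc: store/RR
  rd: (w>>10)&0x3=0x0 → r0
  rs: (w>>8)&0x3=0x0 → r0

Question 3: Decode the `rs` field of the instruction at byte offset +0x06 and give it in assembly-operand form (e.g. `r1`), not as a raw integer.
@+06  little-endian(00 d2) = 0xd200
  top 4b → 0xd → eor [RR]
  rd: (w>>10)&0x3=0x0 → r0
  rs: (w>>8)&0x3=0x2 → r2

r2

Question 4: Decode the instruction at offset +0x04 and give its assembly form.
@+04  little-endian(00 d6) = 0xd600
  opcode bits[15:12]=0xd: eor/RR
  [11:10] rd=1 = r1
  [9:8] rs=2 = r2

eor r1, r2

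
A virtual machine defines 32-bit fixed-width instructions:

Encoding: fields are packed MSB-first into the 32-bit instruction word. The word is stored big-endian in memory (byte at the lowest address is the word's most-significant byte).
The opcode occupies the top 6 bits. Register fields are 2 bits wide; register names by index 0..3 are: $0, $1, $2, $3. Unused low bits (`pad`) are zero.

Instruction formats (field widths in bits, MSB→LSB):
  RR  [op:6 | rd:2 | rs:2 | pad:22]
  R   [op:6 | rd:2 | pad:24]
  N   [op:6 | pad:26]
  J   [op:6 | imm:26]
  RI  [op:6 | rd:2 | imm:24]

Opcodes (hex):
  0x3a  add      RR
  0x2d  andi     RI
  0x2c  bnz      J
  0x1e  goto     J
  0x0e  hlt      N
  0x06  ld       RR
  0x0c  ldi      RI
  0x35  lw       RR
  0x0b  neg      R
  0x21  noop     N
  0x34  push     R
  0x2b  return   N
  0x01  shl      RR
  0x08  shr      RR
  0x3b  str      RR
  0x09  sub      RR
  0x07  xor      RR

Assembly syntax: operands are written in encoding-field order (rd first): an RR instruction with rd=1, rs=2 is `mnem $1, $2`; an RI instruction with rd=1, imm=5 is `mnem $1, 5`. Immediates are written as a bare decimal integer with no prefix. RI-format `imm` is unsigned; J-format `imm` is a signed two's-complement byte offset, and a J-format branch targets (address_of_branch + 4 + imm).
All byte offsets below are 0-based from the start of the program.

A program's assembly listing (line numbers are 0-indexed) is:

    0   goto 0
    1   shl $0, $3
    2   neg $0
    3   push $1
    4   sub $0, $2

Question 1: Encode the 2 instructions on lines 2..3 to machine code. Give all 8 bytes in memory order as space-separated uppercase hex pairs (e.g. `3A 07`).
2. neg fields op=0xb:6|rd=0:2|pad=0:24 → word 2c000000h → 2c 00 00 00
3. push fields op=0x34:6|rd=1:2|pad=0:24 → word d1000000h → d1 00 00 00

2C 00 00 00 D1 00 00 00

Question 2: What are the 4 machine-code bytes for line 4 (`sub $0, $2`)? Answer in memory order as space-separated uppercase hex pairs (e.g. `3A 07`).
24 80 00 00

L4: sub op=0x9:6|rd=0:2|rs=2:2|pad=0:22 ⇒ 0x24800000 ⇒ big 24 80 00 00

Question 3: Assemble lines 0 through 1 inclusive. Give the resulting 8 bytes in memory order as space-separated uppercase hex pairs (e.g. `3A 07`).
L0: goto op=0x1e:6|imm=0:26 ⇒ 0x78000000 ⇒ big 78 00 00 00
L1: shl op=0x1:6|rd=0:2|rs=3:2|pad=0:22 ⇒ 0x04c00000 ⇒ big 04 c0 00 00

78 00 00 00 04 C0 00 00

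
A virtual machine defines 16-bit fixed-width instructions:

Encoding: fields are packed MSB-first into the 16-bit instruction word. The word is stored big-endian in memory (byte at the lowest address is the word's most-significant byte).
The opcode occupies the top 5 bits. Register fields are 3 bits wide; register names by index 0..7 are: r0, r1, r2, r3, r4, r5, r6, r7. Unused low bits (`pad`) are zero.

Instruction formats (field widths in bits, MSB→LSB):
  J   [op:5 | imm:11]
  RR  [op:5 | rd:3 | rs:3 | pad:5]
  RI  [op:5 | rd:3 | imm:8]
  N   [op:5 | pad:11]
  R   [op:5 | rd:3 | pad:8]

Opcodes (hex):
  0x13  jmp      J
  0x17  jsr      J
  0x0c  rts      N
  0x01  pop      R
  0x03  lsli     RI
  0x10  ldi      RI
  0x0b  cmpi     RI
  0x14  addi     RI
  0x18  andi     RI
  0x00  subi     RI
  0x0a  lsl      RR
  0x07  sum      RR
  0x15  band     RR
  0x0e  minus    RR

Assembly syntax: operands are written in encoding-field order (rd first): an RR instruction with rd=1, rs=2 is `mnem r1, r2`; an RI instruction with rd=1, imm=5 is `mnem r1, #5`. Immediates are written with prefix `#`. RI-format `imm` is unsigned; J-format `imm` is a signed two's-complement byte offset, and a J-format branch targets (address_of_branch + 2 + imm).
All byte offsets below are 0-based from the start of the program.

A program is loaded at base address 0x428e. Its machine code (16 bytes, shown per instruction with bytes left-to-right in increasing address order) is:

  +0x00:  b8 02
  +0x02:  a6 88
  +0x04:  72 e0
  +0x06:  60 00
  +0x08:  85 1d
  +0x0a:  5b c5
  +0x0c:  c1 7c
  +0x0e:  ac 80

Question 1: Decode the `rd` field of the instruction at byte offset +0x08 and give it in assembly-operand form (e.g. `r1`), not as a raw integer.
r5

+0x08: 85 1d ⇒ word 0x851d (big)
  op=0x851d>>11=0x10 ⇒ ldi (RI)
  rd@[10:8]=0x5 ⇒ r5
  imm@[7:0]=0x1d ⇒ #29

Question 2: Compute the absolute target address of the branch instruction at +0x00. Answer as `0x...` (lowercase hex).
@+00  big-endian(b8 02) = 0xb802
  opcode bits[15:11]=0x17: jsr/J
  imm@[10:0]=0x2 ⇒ #2
  target = base 0x428e + off 0x00 + 2 + imm 2 = 0x4292

0x4292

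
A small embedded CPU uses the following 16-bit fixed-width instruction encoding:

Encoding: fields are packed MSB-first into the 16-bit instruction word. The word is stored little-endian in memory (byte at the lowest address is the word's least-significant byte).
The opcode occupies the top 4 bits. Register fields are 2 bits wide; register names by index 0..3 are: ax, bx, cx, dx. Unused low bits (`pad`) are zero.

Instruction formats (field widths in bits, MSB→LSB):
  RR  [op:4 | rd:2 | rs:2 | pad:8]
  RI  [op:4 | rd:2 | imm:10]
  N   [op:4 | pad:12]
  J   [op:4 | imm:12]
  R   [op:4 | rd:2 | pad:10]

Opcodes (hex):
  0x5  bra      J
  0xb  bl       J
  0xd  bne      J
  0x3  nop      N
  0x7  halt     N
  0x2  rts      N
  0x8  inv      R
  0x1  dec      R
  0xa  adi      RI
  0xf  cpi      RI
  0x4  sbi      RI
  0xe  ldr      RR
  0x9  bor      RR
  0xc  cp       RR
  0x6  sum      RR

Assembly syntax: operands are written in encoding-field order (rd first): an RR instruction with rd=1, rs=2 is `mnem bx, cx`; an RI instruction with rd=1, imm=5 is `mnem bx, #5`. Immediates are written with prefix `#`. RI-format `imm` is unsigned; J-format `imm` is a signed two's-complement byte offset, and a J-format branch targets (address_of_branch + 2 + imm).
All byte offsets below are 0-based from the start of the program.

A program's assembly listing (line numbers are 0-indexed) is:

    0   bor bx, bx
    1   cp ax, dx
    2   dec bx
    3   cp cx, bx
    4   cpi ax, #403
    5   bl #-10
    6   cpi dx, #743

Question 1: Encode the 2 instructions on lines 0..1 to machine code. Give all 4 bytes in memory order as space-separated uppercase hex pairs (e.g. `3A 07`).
L0: bor op=0x9:4|rd=1:2|rs=1:2|pad=0:8 ⇒ 0x9500 ⇒ little 00 95
L1: cp op=0xc:4|rd=0:2|rs=3:2|pad=0:8 ⇒ 0xc300 ⇒ little 00 c3

00 95 00 C3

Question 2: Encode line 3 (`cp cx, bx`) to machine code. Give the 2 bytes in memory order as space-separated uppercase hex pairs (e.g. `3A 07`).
L3: cp op=0xc:4|rd=2:2|rs=1:2|pad=0:8 ⇒ 0xc900 ⇒ little 00 c9

00 C9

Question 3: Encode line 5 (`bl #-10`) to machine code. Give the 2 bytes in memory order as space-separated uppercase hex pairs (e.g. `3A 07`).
F6 BF

L5: bl op=0xb:4|imm=-10:12 ⇒ 0xbff6 ⇒ little f6 bf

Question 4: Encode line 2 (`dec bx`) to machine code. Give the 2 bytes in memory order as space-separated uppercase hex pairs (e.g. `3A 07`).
L2: dec op=0x1:4|rd=1:2|pad=0:10 ⇒ 0x1400 ⇒ little 00 14

00 14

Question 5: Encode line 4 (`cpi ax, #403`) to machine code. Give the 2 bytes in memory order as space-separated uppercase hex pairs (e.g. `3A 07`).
4. cpi fields op=0xf:4|rd=0:2|imm=403:10 → word f193h → 93 f1

93 F1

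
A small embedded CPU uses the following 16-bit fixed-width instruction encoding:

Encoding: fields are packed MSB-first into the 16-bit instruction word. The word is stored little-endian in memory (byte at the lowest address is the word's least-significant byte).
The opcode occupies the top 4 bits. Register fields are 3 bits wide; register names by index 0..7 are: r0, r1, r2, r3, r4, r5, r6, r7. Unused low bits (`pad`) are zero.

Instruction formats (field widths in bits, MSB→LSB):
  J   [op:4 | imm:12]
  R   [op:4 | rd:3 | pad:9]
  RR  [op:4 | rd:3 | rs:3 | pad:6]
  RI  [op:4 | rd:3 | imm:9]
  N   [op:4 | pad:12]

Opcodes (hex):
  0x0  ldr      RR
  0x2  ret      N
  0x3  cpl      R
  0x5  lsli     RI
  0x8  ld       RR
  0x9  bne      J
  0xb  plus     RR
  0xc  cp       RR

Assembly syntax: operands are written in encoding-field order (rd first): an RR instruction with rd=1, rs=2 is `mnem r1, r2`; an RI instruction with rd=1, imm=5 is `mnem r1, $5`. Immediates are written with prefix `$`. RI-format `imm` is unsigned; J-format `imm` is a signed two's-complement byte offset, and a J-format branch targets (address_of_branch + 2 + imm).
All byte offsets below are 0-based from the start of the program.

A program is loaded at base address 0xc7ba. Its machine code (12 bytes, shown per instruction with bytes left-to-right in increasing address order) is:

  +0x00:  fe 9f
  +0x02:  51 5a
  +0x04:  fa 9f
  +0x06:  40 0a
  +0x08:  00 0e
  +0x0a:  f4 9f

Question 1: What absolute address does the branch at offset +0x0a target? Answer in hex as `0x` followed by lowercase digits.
@+0a  little-endian(f4 9f) = 0x9ff4
  opcode bits[15:12]=0x9: bne/J
  [11:0] imm=4084 (s12→-12) = $-12
  target = base 0xc7ba + off 0x0a + 2 + imm -12 = 0xc7ba

0xc7ba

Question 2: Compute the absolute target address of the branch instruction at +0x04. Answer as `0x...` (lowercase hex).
0xc7ba

@+04  little-endian(fa 9f) = 0x9ffa
  top 4b → 0x9 → bne [J]
  imm@[11:0]=0xffa (s12→-6) ⇒ $-6
  target = base 0xc7ba + off 0x04 + 2 + imm -6 = 0xc7ba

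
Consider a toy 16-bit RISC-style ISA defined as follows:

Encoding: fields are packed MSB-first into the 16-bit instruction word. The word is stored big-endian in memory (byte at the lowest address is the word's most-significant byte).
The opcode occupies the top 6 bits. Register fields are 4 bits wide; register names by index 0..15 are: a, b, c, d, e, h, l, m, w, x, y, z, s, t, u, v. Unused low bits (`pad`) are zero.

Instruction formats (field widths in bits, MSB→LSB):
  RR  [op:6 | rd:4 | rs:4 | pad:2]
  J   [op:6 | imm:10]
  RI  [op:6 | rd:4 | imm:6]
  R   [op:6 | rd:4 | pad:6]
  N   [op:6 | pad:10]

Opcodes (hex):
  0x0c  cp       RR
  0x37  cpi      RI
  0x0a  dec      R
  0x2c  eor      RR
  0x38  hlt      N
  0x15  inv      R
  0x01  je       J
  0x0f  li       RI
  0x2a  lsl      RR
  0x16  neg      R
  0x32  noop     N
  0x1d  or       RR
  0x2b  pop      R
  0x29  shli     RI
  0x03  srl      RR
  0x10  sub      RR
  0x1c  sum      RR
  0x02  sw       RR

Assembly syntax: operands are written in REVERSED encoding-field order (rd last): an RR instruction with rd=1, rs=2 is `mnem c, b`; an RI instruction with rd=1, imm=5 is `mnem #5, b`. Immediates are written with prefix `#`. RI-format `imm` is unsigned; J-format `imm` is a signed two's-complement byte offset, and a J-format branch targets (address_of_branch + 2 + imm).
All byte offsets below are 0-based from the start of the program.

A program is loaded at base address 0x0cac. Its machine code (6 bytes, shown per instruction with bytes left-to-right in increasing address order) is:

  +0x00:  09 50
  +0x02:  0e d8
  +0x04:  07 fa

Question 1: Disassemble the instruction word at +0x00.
sw e, h

+0x00: 09 50 ⇒ word 0x0950 (big)
  opcode bits[15:10]=0x2: sw/RR
  rd: (w>>6)&0xf=0x5 → h
  rs: (w>>2)&0xf=0x4 → e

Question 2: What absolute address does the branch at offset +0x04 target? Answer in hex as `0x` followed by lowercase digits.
[04] 07 fa → 0x07fa
  opcode bits[15:10]=0x1: je/J
  [9:0] imm=1018 (s10→-6) = #-6
  target = base 0x0cac + off 0x04 + 2 + imm -6 = 0x0cac

0x0cac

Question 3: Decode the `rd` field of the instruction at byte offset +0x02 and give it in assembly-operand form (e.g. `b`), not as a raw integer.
+0x02: 0e d8 ⇒ word 0x0ed8 (big)
  op=0x0ed8>>10=0x3 ⇒ srl (RR)
  rd@[9:6]=0xb ⇒ z
  rs@[5:2]=0x6 ⇒ l

z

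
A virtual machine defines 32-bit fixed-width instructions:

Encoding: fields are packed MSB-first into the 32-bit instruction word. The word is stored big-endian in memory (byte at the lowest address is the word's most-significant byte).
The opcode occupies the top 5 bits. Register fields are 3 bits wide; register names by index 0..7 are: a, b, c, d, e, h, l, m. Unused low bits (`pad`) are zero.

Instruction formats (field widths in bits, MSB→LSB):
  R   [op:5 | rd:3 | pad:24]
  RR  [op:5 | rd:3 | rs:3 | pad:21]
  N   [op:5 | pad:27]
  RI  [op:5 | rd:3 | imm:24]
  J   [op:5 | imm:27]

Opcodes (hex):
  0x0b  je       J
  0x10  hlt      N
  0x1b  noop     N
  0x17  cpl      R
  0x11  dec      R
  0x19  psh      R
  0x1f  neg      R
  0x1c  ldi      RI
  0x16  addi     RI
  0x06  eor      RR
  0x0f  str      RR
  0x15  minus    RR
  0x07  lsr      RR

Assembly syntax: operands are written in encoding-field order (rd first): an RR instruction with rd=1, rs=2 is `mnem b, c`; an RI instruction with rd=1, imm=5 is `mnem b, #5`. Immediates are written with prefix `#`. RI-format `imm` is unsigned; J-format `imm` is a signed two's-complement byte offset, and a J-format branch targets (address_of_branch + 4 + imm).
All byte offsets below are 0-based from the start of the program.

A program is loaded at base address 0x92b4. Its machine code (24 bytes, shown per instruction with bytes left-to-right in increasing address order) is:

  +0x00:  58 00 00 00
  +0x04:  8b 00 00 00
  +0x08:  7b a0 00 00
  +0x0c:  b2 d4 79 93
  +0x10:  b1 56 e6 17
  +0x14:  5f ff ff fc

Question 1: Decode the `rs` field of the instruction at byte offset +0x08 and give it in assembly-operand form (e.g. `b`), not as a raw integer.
@+08  big-endian(7b a0 00 00) = 0x7ba00000
  top 5b → 0xf → str [RR]
  rd: (w>>24)&0x7=0x3 → d
  rs: (w>>21)&0x7=0x5 → h

h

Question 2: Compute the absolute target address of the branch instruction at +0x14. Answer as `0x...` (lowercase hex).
@+14  big-endian(5f ff ff fc) = 0x5ffffffc
  top 5b → 0xb → je [J]
  [26:0] imm=134217724 (s27→-4) = #-4
  target = base 0x92b4 + off 0x14 + 4 + imm -4 = 0x92c8

0x92c8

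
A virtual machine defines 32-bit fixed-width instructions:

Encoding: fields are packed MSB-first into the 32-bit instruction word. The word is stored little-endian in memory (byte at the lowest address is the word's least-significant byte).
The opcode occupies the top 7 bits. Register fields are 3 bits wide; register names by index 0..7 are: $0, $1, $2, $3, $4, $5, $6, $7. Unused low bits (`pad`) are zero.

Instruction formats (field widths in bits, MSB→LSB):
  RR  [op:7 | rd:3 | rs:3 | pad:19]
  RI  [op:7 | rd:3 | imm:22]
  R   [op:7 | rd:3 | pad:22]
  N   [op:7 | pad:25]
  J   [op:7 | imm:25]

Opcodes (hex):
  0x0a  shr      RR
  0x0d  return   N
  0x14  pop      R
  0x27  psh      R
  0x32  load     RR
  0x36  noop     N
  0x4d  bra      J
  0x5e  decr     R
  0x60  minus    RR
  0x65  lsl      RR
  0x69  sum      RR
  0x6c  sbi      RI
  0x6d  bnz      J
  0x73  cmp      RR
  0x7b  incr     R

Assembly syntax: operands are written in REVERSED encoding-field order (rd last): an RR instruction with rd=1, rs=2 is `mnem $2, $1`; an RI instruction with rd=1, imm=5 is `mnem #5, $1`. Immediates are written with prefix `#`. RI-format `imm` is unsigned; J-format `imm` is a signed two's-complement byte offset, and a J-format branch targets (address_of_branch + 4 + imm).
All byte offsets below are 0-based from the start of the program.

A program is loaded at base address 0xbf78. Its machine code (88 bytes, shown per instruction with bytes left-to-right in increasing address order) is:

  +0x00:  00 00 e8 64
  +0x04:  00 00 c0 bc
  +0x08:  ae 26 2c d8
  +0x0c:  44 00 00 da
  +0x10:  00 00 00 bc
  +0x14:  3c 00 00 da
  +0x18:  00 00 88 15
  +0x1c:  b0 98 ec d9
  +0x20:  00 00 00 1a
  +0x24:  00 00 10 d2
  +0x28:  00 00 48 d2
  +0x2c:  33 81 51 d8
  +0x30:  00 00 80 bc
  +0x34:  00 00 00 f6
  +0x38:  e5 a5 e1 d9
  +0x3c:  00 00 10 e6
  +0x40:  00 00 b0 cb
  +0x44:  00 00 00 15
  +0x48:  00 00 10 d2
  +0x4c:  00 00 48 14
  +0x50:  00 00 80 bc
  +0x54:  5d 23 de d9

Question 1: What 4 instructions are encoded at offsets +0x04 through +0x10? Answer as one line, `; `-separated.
decr $3; sbi #2893486, $0; bnz #68; decr $0

+0x04: 00 00 c0 bc ⇒ word 0xbcc00000 (little)
  top 7b → 0x5e → decr [R]
  rd: (w>>22)&0x7=0x3 → $3
+0x08: ae 26 2c d8 ⇒ word 0xd82c26ae (little)
  top 7b → 0x6c → sbi [RI]
  rd: (w>>22)&0x7=0x0 → $0
  imm: (w>>0)&0x3fffff=0x2c26ae → #2893486
+0x0c: 44 00 00 da ⇒ word 0xda000044 (little)
  top 7b → 0x6d → bnz [J]
  imm: (w>>0)&0x1ffffff=0x44 → #68
+0x10: 00 00 00 bc ⇒ word 0xbc000000 (little)
  top 7b → 0x5e → decr [R]
  rd: (w>>22)&0x7=0x0 → $0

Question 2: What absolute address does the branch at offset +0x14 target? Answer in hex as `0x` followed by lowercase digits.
[14] 3c 00 00 da → 0xda00003c
  opcode bits[31:25]=0x6d: bnz/J
  [24:0] imm=60 = #60
  target = base 0xbf78 + off 0x14 + 4 + imm 60 = 0xbfcc

0xbfcc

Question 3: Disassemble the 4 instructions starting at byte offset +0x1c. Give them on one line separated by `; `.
sbi #2922672, $7; return; sum $2, $0; sum $1, $1

@+1c  little-endian(b0 98 ec d9) = 0xd9ec98b0
  opcode bits[31:25]=0x6c: sbi/RI
  rd: (w>>22)&0x7=0x7 → $7
  imm: (w>>0)&0x3fffff=0x2c98b0 → #2922672
@+20  little-endian(00 00 00 1a) = 0x1a000000
  opcode bits[31:25]=0xd: return/N
@+24  little-endian(00 00 10 d2) = 0xd2100000
  opcode bits[31:25]=0x69: sum/RR
  rd: (w>>22)&0x7=0x0 → $0
  rs: (w>>19)&0x7=0x2 → $2
@+28  little-endian(00 00 48 d2) = 0xd2480000
  opcode bits[31:25]=0x69: sum/RR
  rd: (w>>22)&0x7=0x1 → $1
  rs: (w>>19)&0x7=0x1 → $1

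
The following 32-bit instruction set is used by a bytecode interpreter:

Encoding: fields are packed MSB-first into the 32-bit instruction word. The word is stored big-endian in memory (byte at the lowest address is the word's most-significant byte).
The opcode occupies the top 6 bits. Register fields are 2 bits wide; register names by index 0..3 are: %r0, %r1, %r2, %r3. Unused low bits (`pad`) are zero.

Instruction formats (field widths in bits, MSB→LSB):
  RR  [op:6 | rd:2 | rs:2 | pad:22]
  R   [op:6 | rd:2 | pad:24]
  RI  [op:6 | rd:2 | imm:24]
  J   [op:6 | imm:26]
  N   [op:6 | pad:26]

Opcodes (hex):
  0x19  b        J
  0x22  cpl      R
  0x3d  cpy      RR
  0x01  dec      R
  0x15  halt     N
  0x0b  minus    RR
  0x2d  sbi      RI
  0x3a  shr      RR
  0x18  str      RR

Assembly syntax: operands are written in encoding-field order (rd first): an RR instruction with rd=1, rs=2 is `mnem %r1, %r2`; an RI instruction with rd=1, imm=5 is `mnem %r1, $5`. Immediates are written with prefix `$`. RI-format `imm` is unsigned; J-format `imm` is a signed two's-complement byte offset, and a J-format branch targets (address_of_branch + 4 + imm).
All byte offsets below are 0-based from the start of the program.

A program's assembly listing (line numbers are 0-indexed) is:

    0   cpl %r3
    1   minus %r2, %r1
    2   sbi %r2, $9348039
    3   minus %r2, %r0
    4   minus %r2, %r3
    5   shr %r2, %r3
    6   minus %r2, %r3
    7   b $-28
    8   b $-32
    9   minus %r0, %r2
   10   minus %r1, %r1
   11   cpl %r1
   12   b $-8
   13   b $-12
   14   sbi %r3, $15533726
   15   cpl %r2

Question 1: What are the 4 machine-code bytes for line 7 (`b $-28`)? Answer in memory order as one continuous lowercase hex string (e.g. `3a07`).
7. b fields op=0x19:6|imm=-28:26 → word 67ffffe4h → 67 ff ff e4

67ffffe4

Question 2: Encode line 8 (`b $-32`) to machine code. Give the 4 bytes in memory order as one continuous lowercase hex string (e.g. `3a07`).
8. b fields op=0x19:6|imm=-32:26 → word 67ffffe0h → 67 ff ff e0

67ffffe0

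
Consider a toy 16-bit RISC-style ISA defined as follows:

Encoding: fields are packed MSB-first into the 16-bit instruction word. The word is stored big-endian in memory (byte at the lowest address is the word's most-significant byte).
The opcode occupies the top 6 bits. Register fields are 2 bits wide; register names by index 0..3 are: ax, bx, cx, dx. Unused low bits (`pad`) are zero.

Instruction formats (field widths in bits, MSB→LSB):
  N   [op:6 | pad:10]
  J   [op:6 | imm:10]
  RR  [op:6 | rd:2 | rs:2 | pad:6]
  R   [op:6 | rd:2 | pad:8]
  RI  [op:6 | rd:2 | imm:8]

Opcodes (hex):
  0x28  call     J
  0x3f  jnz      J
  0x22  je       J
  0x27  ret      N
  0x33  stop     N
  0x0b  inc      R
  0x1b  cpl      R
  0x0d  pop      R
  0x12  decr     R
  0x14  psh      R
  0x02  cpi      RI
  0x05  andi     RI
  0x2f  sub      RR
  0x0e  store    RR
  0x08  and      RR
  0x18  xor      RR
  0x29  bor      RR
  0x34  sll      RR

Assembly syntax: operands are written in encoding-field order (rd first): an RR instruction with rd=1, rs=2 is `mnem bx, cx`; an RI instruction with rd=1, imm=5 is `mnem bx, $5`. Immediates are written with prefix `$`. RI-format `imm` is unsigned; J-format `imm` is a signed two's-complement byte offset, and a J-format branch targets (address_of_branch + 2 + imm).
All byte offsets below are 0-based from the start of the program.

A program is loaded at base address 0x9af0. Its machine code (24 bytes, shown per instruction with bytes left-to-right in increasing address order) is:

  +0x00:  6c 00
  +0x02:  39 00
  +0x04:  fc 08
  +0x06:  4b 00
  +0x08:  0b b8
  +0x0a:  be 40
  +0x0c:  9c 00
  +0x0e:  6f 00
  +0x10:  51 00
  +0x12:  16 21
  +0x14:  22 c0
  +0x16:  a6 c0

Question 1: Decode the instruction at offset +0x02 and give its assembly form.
[02] 39 00 → 0x3900
  top 6b → 0xe → store [RR]
  rd@[9:8]=0x1 ⇒ bx
  rs@[7:6]=0x0 ⇒ ax

store bx, ax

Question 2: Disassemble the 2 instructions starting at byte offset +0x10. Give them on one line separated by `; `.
[10] 51 00 → 0x5100
  top 6b → 0x14 → psh [R]
  rd@[9:8]=0x1 ⇒ bx
[12] 16 21 → 0x1621
  top 6b → 0x5 → andi [RI]
  rd@[9:8]=0x2 ⇒ cx
  imm@[7:0]=0x21 ⇒ $33

psh bx; andi cx, $33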